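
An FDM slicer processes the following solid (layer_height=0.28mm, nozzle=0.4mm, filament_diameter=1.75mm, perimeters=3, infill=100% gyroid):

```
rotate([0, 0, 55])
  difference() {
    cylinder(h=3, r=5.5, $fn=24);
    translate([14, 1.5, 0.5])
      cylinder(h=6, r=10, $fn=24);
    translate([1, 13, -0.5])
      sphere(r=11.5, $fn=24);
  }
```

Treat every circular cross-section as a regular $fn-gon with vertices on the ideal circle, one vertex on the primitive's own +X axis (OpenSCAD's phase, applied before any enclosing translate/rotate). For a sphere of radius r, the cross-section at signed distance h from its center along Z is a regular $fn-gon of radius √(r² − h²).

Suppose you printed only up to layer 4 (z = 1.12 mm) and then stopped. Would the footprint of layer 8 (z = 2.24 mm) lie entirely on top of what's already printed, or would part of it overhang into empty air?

part overhangs

Compare the two slices. At z = 1.12: the r=5.5 cylinder contributes a regular 24-gon of circumradius 5.5 (area = (24/2)·5.500²·sin(360°/24) = 93.95 mm²); the r=10 cylinder at (14, 1.5) gives a regular 24-gon of circumradius 10 (constant along its height) (area = (24/2)·10.000²·sin(360°/24) = 310.58 mm²); the r=11.5 sphere at (1, 13) contributes a regular 24-gon of circumradius √(11.5²−1.62²) = 11.385 (area = (24/2)·11.385²·sin(360°/24) = 402.59 mm²); After the difference (first − rest): starting from the r=5.5 cylinder (93.95 mm²), the r=10 cylinder at (14, 1.5) partially overlaps it — only the 5.32 mm² overlap (of its 310.58 mm²) is removed, clipping the outline; the r=11.5 sphere at (1, 13) partially overlaps it — only the 24.20 mm² overlap (of its 402.59 mm²) is removed, clipping the outline — area = 64.43 mm²; (rotated 55° about Z; rotation is an isometry so areas/perimeters/island counts are preserved). At z = 2.24: the r=5.5 cylinder gives a regular 24-gon of circumradius 5.5 (constant along its height) (area = (24/2)·5.500²·sin(360°/24) = 93.95 mm²); the r=10 cylinder at (14, 1.5) contributes a regular 24-gon of circumradius 10 (area = (24/2)·10.000²·sin(360°/24) = 310.58 mm²); the r=11.5 sphere at (1, 13) slices to a regular 24-gon of circumradius 11.169 (√(r²−h²) with h=2.74 from center) (area = (24/2)·11.169²·sin(360°/24) = 387.43 mm²); Subtracting the remaining from the first: starting from the r=5.5 cylinder (93.95 mm²), the r=10 cylinder at (14, 1.5) partially overlaps it — only the 5.32 mm² overlap (of its 310.58 mm²) is removed, clipping the outline; the r=11.5 sphere at (1, 13) partially overlaps it — only the 22.31 mm² overlap (of its 387.43 mm²) is removed, clipping the outline — area = 66.32 mm²; (rotated 55° about Z; rotation is an isometry so areas/perimeters/island counts are preserved). Checking containment: at z = 2.24 the cross-section extends beyond the z = 1.12 cross-section by about 1.89 mm².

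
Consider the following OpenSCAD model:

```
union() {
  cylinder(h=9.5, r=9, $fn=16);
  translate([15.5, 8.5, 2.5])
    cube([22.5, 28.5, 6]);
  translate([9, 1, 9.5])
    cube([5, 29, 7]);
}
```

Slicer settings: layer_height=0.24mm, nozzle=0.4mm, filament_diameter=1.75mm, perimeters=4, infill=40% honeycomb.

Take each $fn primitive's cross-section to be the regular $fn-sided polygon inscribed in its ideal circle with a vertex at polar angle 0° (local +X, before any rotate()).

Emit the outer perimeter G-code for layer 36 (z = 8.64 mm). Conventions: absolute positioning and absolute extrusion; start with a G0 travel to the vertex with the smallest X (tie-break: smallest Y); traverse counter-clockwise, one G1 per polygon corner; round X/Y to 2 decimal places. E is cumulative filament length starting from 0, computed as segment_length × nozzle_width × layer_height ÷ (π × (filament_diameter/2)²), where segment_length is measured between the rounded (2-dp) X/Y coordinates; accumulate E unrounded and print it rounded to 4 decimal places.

At z = 8.64 mm: the cylinder: section is a regular 16-gon, circumradius r=9; the cube at (15.5, 8.5) is not intersected at this z (z outside [2.5, 8.5]); the cube at (9, 1) is absent (z outside [9.5, 16.5]); Merging all regions: only the r=9 cylinder is present, so the union is just that shape — 1 connected region. The outline is a single polygon with 16 vertices. Extrusion per mm of travel: 0.4 × 0.24 / (π × 0.875²) = 0.039912. Accumulating E over each segment gives final E = 2.2414.

G0 X-9.00 Y0.00 Z8.64
G1 X-8.31 Y-3.44 E0.1400
G1 X-6.36 Y-6.36 E0.2802
G1 X-3.44 Y-8.31 E0.4203
G1 X0.00 Y-9.00 E0.5603
G1 X3.44 Y-8.31 E0.7004
G1 X6.36 Y-6.36 E0.8405
G1 X8.31 Y-3.44 E0.9807
G1 X9.00 Y0.00 E1.1207
G1 X8.31 Y3.44 E1.2607
G1 X6.36 Y6.36 E1.4009
G1 X3.44 Y8.31 E1.5410
G1 X0.00 Y9.00 E1.6810
G1 X-3.44 Y8.31 E1.8211
G1 X-6.36 Y6.36 E1.9612
G1 X-8.31 Y3.44 E2.1014
G1 X-9.00 Y0.00 E2.2414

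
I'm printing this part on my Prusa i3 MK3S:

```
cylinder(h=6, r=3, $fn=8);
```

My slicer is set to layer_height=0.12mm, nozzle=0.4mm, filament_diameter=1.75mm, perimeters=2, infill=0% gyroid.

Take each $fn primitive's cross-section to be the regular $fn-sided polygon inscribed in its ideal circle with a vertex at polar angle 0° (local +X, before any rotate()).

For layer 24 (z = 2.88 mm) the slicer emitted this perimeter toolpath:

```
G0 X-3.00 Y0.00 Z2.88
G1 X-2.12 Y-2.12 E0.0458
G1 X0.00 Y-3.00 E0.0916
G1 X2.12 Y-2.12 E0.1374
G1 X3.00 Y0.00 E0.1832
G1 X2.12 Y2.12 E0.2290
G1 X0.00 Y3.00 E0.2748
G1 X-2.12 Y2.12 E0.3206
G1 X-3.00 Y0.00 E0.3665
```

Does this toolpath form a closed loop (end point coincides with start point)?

Start point (G0): (-3.00, 0.00). End point (last G1): the path returns to the start — closed.

yes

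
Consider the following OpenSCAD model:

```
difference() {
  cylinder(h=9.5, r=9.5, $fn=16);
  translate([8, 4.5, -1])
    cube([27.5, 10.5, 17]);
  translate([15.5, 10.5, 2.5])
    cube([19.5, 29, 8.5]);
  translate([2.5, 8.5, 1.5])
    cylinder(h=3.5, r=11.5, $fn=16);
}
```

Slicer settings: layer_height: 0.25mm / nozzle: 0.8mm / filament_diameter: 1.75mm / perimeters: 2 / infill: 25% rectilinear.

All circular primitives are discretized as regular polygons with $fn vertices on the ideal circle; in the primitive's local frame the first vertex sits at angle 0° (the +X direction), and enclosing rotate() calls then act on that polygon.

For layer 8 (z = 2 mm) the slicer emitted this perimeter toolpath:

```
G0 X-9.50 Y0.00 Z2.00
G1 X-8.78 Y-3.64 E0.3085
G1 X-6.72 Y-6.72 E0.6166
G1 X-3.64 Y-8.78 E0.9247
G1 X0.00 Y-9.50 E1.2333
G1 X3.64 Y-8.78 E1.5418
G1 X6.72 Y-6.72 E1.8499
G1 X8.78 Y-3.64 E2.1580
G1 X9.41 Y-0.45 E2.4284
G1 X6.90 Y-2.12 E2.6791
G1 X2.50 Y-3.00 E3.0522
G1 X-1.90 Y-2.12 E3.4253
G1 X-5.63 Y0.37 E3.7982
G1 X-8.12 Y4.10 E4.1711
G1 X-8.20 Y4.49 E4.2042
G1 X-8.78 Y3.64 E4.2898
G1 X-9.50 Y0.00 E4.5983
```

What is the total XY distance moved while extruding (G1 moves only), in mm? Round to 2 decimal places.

55.30 mm

Sum the Euclidean lengths of each G1 segment: total = 55.30 mm.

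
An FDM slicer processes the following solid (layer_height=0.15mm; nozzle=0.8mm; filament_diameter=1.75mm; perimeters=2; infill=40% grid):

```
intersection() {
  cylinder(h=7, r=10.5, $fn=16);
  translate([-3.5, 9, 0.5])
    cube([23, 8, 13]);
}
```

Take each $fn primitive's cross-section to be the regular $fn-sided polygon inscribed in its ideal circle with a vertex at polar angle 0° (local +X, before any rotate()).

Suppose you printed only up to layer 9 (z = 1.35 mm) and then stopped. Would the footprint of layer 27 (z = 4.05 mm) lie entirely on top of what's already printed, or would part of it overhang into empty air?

entirely on top

Compare the two slices. At z = 1.35: the r=10.5 cylinder contributes a regular 16-gon of circumradius 10.5 (area = (16/2)·10.500²·sin(360°/16) = 337.53 mm²); the 23×8 cube at (-3.5, 9) contributes its full rectangle (area 184.00 mm²); Keeping only the common overlap: the 23×8 cube at (-3.5, 9) partially overlaps the r=10.5 cylinder; clipping to the common part keeps 8.82 mm² — area = 8.82 mm². At z = 4.05: the r=10.5 cylinder gives a regular 16-gon of circumradius 10.5 (constant along its height) (area = (16/2)·10.500²·sin(360°/16) = 337.53 mm²); the cube at (-3.5, 9) is present — its section is the full 23×8 rectangle (area 184.00 mm²); After intersecting: the 23×8 cube at (-3.5, 9) partially overlaps the r=10.5 cylinder; clipping to the common part keeps 8.82 mm² — area = 8.82 mm². Checking containment: the cross-section at z = 4.05 is a subset of the cross-section at z = 1.35.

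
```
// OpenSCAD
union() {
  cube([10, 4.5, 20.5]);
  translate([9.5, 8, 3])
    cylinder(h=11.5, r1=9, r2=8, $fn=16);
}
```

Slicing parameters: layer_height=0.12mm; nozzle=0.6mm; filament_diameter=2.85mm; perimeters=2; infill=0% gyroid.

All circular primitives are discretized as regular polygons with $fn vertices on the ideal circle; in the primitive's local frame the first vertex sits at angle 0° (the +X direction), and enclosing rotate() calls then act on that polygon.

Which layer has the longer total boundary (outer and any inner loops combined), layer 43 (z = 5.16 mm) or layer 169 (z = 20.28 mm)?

Layer 43 (z = 5.16): the cube is present — its section is the full 10×4.5 rectangle (perimeter 29.00 mm); the cone at (9.5, 8) contributes a regular 16-gon of circumradius 8.812 (interpolated between r1=9 and r2=8 at t=0.188) (perimeter = 2·16·8.812·sin(180°/16) = 55.01 mm); Taking the union: the regions partially overlap (shared area 30.44 mm²), so the edge portions inside another operand are dropped and the merged outline is re-measured after clipping — boundary = 60.40 mm. So its perimeter = 60.40 mm. Layer 169 (z = 20.28): the cube is present — its section is the full 10×4.5 rectangle (perimeter 29.00 mm); the cone at (9.5, 8) is not intersected at this z (z outside [3, 14.5]); Merging all regions: only the 10×4.5 cube is present, so the union is just that shape — boundary = 29.00 mm. So its perimeter = 29.00 mm. Layer 43 is larger (60.40 vs 29.00 mm).

layer 43 (z = 5.16 mm)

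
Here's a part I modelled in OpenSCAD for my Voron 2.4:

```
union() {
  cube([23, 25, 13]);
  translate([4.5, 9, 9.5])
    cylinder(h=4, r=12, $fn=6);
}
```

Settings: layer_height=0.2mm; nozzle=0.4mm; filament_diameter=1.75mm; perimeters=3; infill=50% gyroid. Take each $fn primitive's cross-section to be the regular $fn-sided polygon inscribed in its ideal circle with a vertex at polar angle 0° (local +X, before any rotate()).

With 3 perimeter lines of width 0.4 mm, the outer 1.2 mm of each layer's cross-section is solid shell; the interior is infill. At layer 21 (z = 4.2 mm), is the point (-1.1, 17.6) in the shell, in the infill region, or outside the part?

outside

At z = 4.2 mm: the cube (footprint 23×25) is included at this height; the cylinder at (4.5, 9) does not reach this height (z outside [9.5, 13.5]); Taking the union: only the 23×25 cube is present, so the union is just that shape — 1 connected region. Overall, the cross-section is a single solid region. The nearest boundary edge runs (0.00, 25.00)→(0.00, 0.00); distance from the point to it = 1.10 mm. The point is not inside any of the regions above, so it lies outside the cross-section (1.10 mm from the nearest boundary).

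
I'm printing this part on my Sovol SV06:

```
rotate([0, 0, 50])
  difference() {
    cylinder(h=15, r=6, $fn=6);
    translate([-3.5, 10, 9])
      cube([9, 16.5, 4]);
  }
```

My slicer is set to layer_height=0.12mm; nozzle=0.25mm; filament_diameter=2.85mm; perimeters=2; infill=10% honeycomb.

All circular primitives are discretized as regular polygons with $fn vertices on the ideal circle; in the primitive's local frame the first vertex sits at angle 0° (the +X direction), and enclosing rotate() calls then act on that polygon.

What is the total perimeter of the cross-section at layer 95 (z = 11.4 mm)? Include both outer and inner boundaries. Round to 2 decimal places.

36.00 mm

At z = 11.4 mm: the r=6 cylinder contributes a regular 6-gon of circumradius 6 (perimeter = 2·6·6.000·sin(180°/6) = 36.00 mm); the cube at (-3.5, 10) is present — its section is the full 9×16.5 rectangle (perimeter 51.00 mm); Taking the first minus the rest: starting from the r=6 cylinder, the 9×16.5 cube at (-3.5, 10) misses the remaining region (no effect) — boundary = 36.00 mm; (rotated 50° about Z; rotation is an isometry so areas/perimeters/island counts are preserved). Overall, the cross-section is a single solid region. Total boundary length (outer) = 36.00 mm.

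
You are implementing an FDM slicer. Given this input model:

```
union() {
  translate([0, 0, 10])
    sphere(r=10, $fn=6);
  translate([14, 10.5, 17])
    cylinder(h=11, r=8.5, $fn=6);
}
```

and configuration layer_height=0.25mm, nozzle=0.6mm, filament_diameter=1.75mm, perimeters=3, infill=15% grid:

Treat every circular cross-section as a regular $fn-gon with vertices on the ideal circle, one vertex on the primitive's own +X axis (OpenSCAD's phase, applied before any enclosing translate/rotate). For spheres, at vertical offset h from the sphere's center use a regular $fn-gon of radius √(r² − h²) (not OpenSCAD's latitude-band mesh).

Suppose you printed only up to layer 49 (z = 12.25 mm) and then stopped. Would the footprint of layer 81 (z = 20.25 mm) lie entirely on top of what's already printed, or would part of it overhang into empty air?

Compare the two slices. At z = 12.25: the r=10 sphere slices to a regular 6-gon of circumradius 9.744 (√(r²−h²) with h=2.25 from center) (area = (6/2)·9.744²·sin(360°/6) = 246.65 mm²); the cylinder at (14, 10.5) is not intersected at this z (z outside [17, 28]); Combining (union): only the r=10 sphere is present, so the union is just that shape — area = 246.65 mm². At z = 20.25: the sphere is absent (|z−center|=10.250 > r=10); the cylinder at (14, 10.5): section is a regular 6-gon, circumradius r=8.5 (area = (6/2)·8.500²·sin(360°/6) = 187.71 mm²); Combining (union): only the r=8.5 cylinder at (14, 10.5) is present, so the union is just that shape — area = 187.71 mm². Checking containment: at z = 20.25 the cross-section extends beyond the z = 12.25 cross-section by about 187.71 mm².

part overhangs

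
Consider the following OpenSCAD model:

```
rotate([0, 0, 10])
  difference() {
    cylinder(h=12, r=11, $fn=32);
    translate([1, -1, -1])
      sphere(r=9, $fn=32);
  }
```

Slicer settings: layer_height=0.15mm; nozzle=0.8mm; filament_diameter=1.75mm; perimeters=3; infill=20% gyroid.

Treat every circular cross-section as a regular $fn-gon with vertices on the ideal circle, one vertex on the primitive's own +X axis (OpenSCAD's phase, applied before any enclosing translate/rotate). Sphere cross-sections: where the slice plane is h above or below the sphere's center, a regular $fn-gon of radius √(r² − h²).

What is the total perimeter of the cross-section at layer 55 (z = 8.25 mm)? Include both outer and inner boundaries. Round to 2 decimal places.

69.00 mm

At z = 8.25 mm: the cylinder: section is a regular 32-gon, circumradius r=11 (perimeter = 2·32·11.000·sin(180°/32) = 69.00 mm); the sphere at (1, -1) is not intersected at this z (|z−center|=9.250 > r=9); After the difference (first − rest): none of the subtracted shapes is present at this height, so the r=11 cylinder is unchanged — boundary = 69.00 mm; (rotated 10° about Z; rotation is an isometry so areas/perimeters/island counts are preserved). Overall, the cross-section is a single solid region. Total boundary length (outer) = 69.00 mm.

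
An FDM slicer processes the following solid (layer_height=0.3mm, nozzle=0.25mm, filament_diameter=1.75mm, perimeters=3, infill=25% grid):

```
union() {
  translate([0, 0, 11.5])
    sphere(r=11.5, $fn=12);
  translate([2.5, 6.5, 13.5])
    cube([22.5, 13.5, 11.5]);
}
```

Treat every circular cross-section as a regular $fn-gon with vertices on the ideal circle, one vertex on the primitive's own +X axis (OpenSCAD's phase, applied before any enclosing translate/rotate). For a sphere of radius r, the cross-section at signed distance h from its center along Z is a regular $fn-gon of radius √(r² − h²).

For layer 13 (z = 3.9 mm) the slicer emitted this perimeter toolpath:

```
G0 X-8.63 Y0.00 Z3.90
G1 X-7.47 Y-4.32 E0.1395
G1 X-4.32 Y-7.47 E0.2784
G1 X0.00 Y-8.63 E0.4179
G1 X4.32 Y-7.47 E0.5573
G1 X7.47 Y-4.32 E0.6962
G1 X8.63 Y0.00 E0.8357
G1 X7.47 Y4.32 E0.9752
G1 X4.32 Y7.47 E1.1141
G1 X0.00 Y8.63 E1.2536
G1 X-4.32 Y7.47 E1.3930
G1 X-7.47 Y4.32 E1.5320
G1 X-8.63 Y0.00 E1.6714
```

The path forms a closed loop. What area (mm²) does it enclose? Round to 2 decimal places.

223.40 mm²

Apply the shoelace formula to the sequence of (X, Y) vertices; enclosed area = 223.40 mm².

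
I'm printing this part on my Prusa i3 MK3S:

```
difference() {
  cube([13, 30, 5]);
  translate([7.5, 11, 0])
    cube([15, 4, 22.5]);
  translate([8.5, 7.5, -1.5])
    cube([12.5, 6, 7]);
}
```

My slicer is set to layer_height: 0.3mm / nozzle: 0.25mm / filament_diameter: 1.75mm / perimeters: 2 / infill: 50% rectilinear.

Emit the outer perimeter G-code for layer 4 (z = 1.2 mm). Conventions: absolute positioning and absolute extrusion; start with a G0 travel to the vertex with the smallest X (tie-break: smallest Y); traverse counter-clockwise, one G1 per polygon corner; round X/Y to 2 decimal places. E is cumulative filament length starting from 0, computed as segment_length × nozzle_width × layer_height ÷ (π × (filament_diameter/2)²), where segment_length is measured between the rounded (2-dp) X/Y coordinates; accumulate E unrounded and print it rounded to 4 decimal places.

At z = 1.2 mm: the 13×30 cube contributes its full rectangle; the cube at (7.5, 11) is present — its section is the full 15×4 rectangle; the cube at (8.5, 7.5) is present — its section is the full 12.5×6 rectangle; Subtracting the remaining from the first: starting from the 13×30 cube, the 15×4 cube at (7.5, 11) partially overlaps it — only the 22.00 mm² overlap (of its 60.00 mm²) is removed, clipping the outline; the 12.5×6 cube at (8.5, 7.5) partially overlaps it — only the 15.75 mm² overlap (of its 75.00 mm²) is removed, clipping the outline — 1 connected region. The outline is a single polygon with 10 vertices. Extrusion per mm of travel: 0.25 × 0.3 / (π × 0.875²) = 0.031181. Accumulating E over each segment gives final E = 3.0246.

G0 X0.00 Y0.00 Z1.20
G1 X13.00 Y0.00 E0.4054
G1 X13.00 Y7.50 E0.6392
G1 X8.50 Y7.50 E0.7795
G1 X8.50 Y11.00 E0.8887
G1 X7.50 Y11.00 E0.9199
G1 X7.50 Y15.00 E1.0446
G1 X13.00 Y15.00 E1.2161
G1 X13.00 Y30.00 E1.6838
G1 X0.00 Y30.00 E2.0892
G1 X0.00 Y0.00 E3.0246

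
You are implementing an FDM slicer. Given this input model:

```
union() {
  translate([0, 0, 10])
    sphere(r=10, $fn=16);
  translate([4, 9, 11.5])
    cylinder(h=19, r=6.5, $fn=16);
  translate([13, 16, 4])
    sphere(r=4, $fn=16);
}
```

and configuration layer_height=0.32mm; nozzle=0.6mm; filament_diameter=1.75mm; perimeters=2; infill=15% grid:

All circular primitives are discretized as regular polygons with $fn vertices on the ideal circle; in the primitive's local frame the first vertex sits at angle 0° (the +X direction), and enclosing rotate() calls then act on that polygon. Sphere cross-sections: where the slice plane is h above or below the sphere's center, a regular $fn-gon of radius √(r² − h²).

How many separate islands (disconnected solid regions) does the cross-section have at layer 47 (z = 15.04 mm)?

At z = 15.04 mm: the r=10 sphere slices to a regular 16-gon of circumradius 8.637 (√(r²−h²) with h=5.04 from center); the cylinder at (4, 9): section is a regular 16-gon, circumradius r=6.5; the sphere at (13, 16) is not intersected at this z (|z−center|=11.040 > r=4); Merging all regions: the regions partially overlap (shared area 38.95 mm²), so overlapping operands fuse into one piece — 1 connected region. Overall, the cross-section is a single solid region. Island count = 1.

1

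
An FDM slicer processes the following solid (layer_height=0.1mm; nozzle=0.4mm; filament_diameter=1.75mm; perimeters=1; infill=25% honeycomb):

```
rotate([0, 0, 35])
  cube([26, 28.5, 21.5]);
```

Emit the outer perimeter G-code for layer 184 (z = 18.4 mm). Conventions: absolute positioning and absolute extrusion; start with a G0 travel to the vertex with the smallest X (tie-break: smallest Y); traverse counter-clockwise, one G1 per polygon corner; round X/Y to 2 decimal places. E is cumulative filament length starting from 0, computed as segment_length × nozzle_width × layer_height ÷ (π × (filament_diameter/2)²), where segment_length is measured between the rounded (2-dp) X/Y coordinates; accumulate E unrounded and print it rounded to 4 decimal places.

G0 X-16.35 Y23.35 Z18.40
G1 X0.00 Y0.00 E0.4740
G1 X21.30 Y14.91 E0.9064
G1 X4.95 Y38.26 E1.3805
G1 X-16.35 Y23.35 E1.8128

At z = 18.4 mm: the 26×28.5 cube contributes its full rectangle; (rotated 35° about Z; rotation is an isometry so areas/perimeters/island counts are preserved). The outline is a single polygon with 4 vertices. Extrusion per mm of travel: 0.4 × 0.1 / (π × 0.875²) = 0.016630. Accumulating E over each segment gives final E = 1.8128.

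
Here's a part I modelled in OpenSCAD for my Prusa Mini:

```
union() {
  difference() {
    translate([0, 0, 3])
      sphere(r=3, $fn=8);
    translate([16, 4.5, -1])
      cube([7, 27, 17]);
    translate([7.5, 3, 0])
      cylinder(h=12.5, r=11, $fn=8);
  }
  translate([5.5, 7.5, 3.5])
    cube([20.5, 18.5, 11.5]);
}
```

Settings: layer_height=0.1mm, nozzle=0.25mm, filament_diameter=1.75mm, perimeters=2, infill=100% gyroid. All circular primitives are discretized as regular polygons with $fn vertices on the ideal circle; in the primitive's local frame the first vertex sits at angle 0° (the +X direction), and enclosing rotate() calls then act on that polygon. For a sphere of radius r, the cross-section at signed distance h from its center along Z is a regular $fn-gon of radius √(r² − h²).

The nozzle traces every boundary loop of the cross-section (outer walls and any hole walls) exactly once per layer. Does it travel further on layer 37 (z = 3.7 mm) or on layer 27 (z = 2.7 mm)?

layer 37 (z = 3.7 mm)

Layer 37 (z = 3.7): the r=3 sphere slices to a regular 8-gon of circumradius 2.917 (√(r²−h²) with h=0.7 from center) (perimeter = 2·8·2.917·sin(180°/8) = 17.86 mm); the cube at (16, 4.5) (footprint 7×27) is included at this height (perimeter 68.00 mm); the r=11 cylinder at (7.5, 3) contributes a regular 8-gon of circumradius 11 (perimeter = 2·8·11.000·sin(180°/8) = 67.35 mm); After the difference (first − rest): starting from the r=3 sphere, the 7×27 cube at (16, 4.5) misses the remaining region (no effect); the r=11 cylinder at (7.5, 3) partially overlaps it — only the 22.34 mm² overlap (of its 342.24 mm²) is removed, clipping the outline — boundary = 7.41 mm; the cube at (5.5, 7.5) (footprint 20.5×18.5) is included at this height (perimeter 78.00 mm); Combining (union): the 2 present regions are separate (no shared area or edge), so areas and boundary lengths simply add and each stays a separate island — boundary = 85.41 mm. So its perimeter = 85.41 mm. Layer 27 (z = 2.7): the r=3 sphere slices to a regular 8-gon of circumradius 2.985 (√(r²−h²) with h=0.3 from center) (perimeter = 2·8·2.985·sin(180°/8) = 18.28 mm); the cube at (16, 4.5) (footprint 7×27) is included at this height (perimeter 68.00 mm); the r=11 cylinder at (7.5, 3) gives a regular 8-gon of circumradius 11 (constant along its height) (perimeter = 2·8·11.000·sin(180°/8) = 67.35 mm); Subtracting the remaining from the first: starting from the r=3 sphere, the 7×27 cube at (16, 4.5) misses the remaining region (no effect); the r=11 cylinder at (7.5, 3) partially overlaps it — only the 23.21 mm² overlap (of its 342.24 mm²) is removed, clipping the outline — boundary = 7.81 mm; the cube at (5.5, 7.5) is not intersected at this z (z outside [3.5, 15]); Combining (union): only that combined region is present, so the union is just that shape — boundary = 7.81 mm. So its perimeter = 7.81 mm. Layer 37 is larger (85.41 vs 7.81 mm).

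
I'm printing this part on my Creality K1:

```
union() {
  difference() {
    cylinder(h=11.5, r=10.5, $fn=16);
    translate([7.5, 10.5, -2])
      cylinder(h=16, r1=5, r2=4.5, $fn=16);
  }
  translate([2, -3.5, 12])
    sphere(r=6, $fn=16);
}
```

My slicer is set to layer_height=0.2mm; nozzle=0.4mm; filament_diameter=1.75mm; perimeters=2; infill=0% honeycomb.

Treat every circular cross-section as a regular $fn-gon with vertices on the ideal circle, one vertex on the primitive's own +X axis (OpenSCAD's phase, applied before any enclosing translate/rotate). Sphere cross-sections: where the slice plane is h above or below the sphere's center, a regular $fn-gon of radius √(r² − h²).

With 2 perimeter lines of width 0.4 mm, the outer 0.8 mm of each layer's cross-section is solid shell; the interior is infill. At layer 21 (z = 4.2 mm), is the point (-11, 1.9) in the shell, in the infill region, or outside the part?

outside

At z = 4.2 mm: the r=10.5 cylinder gives a regular 16-gon of circumradius 10.5 (constant along its height); the cone at (7.5, 10.5) contributes a regular 16-gon of circumradius 4.806 (interpolated between r1=5 and r2=4.5 at t=0.388); Subtracting the remaining from the first: starting from the r=10.5 cylinder, the cone at (7.5, 10.5) partially overlaps it — only the 10.76 mm² overlap (of its 70.72 mm²) is removed, clipping the outline — 1 connected region; the sphere at (2, -3.5) is not intersected at this z (|z−center|=7.800 > r=6); Merging all regions: only the result so far is present, so the union is just that shape — 1 connected region. Overall, the cross-section is a single solid region. The nearest boundary edge runs (-10.50, 0.00)→(-9.70, 4.02); distance from the point to it = 0.86 mm. The point is not inside any of the regions above, so it lies outside the cross-section (0.86 mm from the nearest boundary).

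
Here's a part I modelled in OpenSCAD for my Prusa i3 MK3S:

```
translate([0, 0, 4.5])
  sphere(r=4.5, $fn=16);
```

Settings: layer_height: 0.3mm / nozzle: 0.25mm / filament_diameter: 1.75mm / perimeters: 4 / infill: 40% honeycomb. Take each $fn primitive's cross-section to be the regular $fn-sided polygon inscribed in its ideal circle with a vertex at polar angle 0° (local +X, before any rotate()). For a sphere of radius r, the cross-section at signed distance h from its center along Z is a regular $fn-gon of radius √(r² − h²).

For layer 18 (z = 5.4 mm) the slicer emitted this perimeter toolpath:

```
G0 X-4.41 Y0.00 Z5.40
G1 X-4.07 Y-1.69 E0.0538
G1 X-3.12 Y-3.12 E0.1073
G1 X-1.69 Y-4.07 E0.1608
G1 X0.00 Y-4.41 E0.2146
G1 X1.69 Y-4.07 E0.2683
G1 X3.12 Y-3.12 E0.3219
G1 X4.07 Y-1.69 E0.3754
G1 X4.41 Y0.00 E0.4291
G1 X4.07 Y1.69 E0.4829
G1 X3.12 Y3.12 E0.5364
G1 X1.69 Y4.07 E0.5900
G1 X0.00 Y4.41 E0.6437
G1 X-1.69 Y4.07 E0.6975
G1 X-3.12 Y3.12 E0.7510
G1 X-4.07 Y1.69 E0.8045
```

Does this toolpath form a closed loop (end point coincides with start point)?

Start point (G0): (-4.41, 0.00). End point (last G1): the path does not return to the start — open.

no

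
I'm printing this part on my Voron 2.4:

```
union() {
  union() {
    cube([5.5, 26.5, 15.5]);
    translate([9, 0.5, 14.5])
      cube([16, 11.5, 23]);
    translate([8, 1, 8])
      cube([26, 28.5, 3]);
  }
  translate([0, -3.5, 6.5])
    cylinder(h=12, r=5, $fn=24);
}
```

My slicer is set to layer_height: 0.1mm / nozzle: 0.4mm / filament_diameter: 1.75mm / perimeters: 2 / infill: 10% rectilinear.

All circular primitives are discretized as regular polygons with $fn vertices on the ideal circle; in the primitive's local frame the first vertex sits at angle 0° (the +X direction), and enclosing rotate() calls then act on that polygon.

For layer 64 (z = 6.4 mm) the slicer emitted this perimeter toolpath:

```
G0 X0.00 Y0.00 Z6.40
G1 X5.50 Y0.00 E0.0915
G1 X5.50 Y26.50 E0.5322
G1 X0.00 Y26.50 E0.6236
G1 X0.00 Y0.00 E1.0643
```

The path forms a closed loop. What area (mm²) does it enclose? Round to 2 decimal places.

145.75 mm²

Apply the shoelace formula to the sequence of (X, Y) vertices; enclosed area = 145.75 mm².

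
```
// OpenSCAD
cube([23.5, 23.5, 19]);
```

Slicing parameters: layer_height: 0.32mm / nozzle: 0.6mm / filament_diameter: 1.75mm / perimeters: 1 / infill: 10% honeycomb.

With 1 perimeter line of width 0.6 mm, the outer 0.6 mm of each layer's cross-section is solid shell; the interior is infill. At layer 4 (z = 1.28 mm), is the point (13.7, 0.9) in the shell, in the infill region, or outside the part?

infill

At z = 1.28 mm: the 23.5×23.5 cube contributes its full rectangle. Overall, the cross-section is a single solid region. The nearest boundary edge runs (0.00, 0.00)→(23.50, 0.00); distance from the point to it = 0.90 mm. The point is inside the cross-section and 0.90 mm from the nearest boundary — more than the 0.6 mm shell width (1 × 0.6), so it's in the infill interior.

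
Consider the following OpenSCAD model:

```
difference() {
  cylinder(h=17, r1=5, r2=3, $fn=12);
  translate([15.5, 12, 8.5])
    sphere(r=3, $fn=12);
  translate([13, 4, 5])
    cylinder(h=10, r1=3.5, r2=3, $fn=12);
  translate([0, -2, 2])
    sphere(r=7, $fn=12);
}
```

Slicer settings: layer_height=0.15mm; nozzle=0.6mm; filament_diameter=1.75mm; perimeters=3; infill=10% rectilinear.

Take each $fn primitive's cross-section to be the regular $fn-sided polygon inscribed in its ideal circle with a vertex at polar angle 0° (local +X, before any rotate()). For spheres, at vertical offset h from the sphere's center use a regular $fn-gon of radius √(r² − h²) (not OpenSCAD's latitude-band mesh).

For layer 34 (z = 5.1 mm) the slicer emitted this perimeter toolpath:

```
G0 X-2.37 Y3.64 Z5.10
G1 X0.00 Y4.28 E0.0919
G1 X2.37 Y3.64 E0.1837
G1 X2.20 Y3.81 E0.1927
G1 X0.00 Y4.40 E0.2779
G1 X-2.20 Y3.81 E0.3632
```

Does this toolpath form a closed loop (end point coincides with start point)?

Start point (G0): (-2.37, 3.64). End point (last G1): the path does not return to the start — open.

no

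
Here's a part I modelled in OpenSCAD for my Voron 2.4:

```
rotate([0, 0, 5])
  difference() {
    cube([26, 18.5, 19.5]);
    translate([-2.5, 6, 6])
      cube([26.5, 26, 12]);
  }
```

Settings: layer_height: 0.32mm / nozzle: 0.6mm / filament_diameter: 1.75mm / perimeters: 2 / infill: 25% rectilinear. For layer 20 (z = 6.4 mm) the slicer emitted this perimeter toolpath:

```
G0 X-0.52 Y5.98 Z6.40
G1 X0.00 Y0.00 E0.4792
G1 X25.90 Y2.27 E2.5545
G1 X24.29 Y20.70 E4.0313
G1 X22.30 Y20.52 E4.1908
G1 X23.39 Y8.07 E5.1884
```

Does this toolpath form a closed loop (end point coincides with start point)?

no

Start point (G0): (-0.52, 5.98). End point (last G1): the path does not return to the start — open.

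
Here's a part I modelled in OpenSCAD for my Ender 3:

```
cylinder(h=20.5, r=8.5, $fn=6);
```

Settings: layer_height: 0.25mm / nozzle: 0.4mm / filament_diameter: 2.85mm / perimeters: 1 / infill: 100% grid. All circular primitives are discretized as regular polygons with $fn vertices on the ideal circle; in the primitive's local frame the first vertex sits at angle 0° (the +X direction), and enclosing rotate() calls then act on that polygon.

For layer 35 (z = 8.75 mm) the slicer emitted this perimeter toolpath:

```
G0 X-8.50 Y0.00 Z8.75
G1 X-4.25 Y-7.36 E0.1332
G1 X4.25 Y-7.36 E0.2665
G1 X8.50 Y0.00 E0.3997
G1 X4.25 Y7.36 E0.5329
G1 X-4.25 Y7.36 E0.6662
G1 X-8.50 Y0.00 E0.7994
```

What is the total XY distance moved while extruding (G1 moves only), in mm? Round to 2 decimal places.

Sum the Euclidean lengths of each G1 segment: total = 51.00 mm.

51.00 mm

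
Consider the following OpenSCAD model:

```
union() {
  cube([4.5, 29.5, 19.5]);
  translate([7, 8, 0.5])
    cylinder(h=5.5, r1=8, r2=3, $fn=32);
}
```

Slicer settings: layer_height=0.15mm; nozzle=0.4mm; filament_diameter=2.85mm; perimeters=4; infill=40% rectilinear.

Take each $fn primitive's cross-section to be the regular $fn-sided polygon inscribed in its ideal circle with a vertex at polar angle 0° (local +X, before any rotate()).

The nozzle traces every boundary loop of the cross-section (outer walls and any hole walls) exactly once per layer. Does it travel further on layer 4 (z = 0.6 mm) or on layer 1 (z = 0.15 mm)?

Layer 4 (z = 0.6): the cube (footprint 4.5×29.5) is included at this height (perimeter 68.00 mm); the cone at (7, 8) (r1=8→r2=3) has section circumradius 7.909 here — a regular 32-gon (perimeter = 2·32·7.909·sin(180°/32) = 49.61 mm); Taking the union: the regions partially overlap (shared area 54.56 mm²), so the edge portions inside another operand are dropped and the merged outline is re-measured after clipping — boundary = 83.28 mm. So its perimeter = 83.28 mm. Layer 1 (z = 0.15): the cube is present — its section is the full 4.5×29.5 rectangle (perimeter 68.00 mm); the cone at (7, 8) is absent (z outside [0.5, 6]); Combining (union): only the 4.5×29.5 cube is present, so the union is just that shape — boundary = 68.00 mm. So its perimeter = 68.00 mm. Layer 4 is larger (83.28 vs 68.00 mm).

layer 4 (z = 0.6 mm)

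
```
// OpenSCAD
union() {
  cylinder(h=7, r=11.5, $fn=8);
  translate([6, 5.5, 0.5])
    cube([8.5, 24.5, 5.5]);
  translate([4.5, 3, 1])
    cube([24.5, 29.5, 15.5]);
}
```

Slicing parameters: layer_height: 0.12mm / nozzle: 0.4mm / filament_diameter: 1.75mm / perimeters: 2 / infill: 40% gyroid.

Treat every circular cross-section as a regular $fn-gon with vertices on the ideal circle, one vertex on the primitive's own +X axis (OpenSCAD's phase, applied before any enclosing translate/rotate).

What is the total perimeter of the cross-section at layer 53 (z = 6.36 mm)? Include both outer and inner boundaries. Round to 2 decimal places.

156.53 mm

At z = 6.36 mm: the cylinder: section is a regular 8-gon, circumradius r=11.5 (perimeter = 2·8·11.500·sin(180°/8) = 70.41 mm); the cube at (6, 5.5) is absent (z outside [0.5, 6]); the cube at (4.5, 3) (footprint 24.5×29.5) is included at this height (perimeter 108.00 mm); Merging all regions: the regions partially overlap (shared area 26.82 mm²), so the edge portions inside another operand are dropped and the merged outline is re-measured after clipping — boundary = 156.53 mm. Overall, the cross-section is a single solid region. Total boundary length (outer) = 156.53 mm.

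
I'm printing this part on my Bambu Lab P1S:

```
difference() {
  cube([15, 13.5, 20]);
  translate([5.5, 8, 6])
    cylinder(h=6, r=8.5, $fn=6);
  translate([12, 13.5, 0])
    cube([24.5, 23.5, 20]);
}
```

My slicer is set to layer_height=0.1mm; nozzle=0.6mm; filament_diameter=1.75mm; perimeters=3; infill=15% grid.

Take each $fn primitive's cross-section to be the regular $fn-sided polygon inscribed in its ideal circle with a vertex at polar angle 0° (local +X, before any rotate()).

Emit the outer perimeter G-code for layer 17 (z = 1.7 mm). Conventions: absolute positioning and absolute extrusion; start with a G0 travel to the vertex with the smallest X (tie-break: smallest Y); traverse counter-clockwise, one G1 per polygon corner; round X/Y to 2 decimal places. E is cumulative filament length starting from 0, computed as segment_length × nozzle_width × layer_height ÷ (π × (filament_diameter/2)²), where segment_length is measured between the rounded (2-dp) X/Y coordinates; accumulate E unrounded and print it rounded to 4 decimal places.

G0 X0.00 Y0.00 Z1.70
G1 X15.00 Y0.00 E0.3742
G1 X15.00 Y13.50 E0.7109
G1 X0.00 Y13.50 E1.0851
G1 X0.00 Y0.00 E1.4219

At z = 1.7 mm: the cube (footprint 15×13.5) is included at this height; the cylinder at (5.5, 8) does not reach this height (z outside [6, 12]); the 24.5×23.5 cube at (12, 13.5) contributes its full rectangle; Subtracting the remaining from the first: starting from the 15×13.5 cube, the 24.5×23.5 cube at (12, 13.5) misses the remaining region (no effect) — 1 connected region. The outline is a single polygon with 4 vertices. Extrusion per mm of travel: 0.6 × 0.1 / (π × 0.875²) = 0.024945. Accumulating E over each segment gives final E = 1.4219.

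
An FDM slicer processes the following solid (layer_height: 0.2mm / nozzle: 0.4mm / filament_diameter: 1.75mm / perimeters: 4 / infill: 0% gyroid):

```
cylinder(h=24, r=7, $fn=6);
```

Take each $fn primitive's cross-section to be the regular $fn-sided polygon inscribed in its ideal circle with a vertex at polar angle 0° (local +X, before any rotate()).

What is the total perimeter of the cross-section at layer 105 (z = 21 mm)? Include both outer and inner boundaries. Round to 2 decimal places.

At z = 21 mm: the r=7 cylinder contributes a regular 6-gon of circumradius 7 (perimeter = 2·6·7.000·sin(180°/6) = 42.00 mm). Overall, the cross-section is a single solid region. Total boundary length (outer) = 42.00 mm.

42.00 mm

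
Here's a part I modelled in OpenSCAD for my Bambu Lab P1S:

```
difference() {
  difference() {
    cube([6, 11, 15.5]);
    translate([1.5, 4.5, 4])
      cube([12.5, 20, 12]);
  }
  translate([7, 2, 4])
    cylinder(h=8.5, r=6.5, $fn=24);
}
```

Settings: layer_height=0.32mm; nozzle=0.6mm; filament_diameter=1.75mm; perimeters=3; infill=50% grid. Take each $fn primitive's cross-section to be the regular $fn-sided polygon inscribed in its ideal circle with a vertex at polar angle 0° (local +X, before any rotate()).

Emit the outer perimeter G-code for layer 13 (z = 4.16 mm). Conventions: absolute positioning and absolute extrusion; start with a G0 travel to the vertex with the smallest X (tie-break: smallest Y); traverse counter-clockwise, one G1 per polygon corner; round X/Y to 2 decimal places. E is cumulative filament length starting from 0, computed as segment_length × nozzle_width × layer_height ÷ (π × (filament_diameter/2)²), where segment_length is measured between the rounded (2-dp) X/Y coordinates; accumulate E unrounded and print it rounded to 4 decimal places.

At z = 4.16 mm: the 6×11 cube contributes its full rectangle; the cube at (1.5, 4.5) (footprint 12.5×20) is included at this height; Taking the first minus the rest: starting from the 6×11 cube, the 12.5×20 cube at (1.5, 4.5) partially overlaps it — only the 29.25 mm² overlap (of its 250.00 mm²) is removed, clipping the outline — 1 connected region; the r=6.5 cylinder at (7, 2) gives a regular 24-gon of circumradius 6.5 (constant along its height); Subtracting the remaining from the first: starting from that combined region, the r=6.5 cylinder at (7, 2) partially overlaps it — only the 24.19 mm² overlap (of its 131.22 mm²) is removed, clipping the outline — 1 connected region. The outline is a single polygon with 9 vertices. Extrusion per mm of travel: 0.6 × 0.32 / (π × 0.875²) = 0.079824. Accumulating E over each segment gives final E = 1.9619.

G0 X0.00 Y0.00 Z4.16
G1 X0.85 Y0.00 E0.0679
G1 X0.72 Y0.32 E0.0954
G1 X0.50 Y2.00 E0.2307
G1 X0.72 Y3.68 E0.3659
G1 X1.37 Y5.25 E0.5016
G1 X1.50 Y5.42 E0.5186
G1 X1.50 Y11.00 E0.9641
G1 X0.00 Y11.00 E1.0838
G1 X0.00 Y0.00 E1.9619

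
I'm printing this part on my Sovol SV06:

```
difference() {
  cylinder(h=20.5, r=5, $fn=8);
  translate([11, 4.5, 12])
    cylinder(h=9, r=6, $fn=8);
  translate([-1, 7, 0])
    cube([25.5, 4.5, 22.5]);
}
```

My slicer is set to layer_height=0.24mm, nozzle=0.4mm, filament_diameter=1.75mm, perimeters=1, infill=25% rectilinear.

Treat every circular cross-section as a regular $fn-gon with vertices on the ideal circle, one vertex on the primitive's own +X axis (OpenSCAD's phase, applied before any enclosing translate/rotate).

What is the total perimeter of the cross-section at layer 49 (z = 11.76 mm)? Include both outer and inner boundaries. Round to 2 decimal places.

At z = 11.76 mm: the cylinder: section is a regular 8-gon, circumradius r=5 (perimeter = 2·8·5.000·sin(180°/8) = 30.61 mm); the cylinder at (11, 4.5) does not reach this height (z outside [12, 21]); the cube at (-1, 7) is present — its section is the full 25.5×4.5 rectangle (perimeter 60.00 mm); After the difference (first − rest): starting from the r=5 cylinder, the 25.5×4.5 cube at (-1, 7) misses the remaining region (no effect) — boundary = 30.61 mm. Overall, the cross-section is a single solid region. Total boundary length (outer) = 30.61 mm.

30.61 mm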